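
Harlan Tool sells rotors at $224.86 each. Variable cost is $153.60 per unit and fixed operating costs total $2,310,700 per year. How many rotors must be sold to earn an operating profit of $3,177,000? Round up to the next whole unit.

Unit CM = price − variable cost = $224.86 − $153.60 = $71.26.
Need Q such that Q × $71.26 − $2,310,700 = $3,177,000, i.e. Q = $5,487,700 / $71.26 = 77,009.54 → 77,010.

77,010 rotors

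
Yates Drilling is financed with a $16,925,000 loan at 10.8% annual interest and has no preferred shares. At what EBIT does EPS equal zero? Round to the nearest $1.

$1,827,900

Annual interest = 10.8% × $16,925,000 = $1,827,900.00.
With no preferred dividends, EPS = 0 when EBIT exactly covers interest, so the financial break-even EBIT is $1,827,900.00.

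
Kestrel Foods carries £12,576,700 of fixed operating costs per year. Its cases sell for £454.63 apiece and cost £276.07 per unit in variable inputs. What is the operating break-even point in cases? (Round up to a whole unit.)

Contribution margin per unit = £454.63 − £276.07 = £178.56.
Break-even Q = £12,576,700 / £178.56 = 70,434.03 → 70,435 cases.

70,435 cases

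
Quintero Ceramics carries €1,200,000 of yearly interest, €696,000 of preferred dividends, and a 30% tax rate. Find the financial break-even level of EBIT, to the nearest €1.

€2,194,286

Grossing the preferred dividend up to pre-tax terms: €696,000 / (1 − 0.30) = €994,285.71.
EPS = 0 when EBIT covers interest plus the pre-tax preferred burden: €1,200,000 + €994,285.71 = €2,194,285.71.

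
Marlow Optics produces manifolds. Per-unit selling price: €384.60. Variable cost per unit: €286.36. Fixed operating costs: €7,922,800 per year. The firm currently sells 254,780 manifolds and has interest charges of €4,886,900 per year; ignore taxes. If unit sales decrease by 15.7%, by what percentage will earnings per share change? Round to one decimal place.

Contribution at this volume is 254,780 × €98.24 = €25,029,587.20.
EBIT = €25,029,587.20 − €7,922,800 = €17,106,787.20.
After interest of €4,886,900.00, pre-tax earnings = €12,219,887.20.
Degree of combined leverage = contribution ÷ (EBIT − I) = €25,029,587.20 ÷ €12,219,887.20 = 2.0483.
%ΔEPS = DCL × %ΔSales = 2.0483 × -15.7% = -32.2%.

-32.2%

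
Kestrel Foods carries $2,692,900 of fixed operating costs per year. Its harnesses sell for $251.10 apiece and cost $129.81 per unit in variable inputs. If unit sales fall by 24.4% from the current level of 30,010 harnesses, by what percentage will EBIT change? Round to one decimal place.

Contribution at this volume is 30,010 × $121.29 = $3,639,912.90.
EBIT = $3,639,912.90 − $2,692,900 = $947,012.90.
Degree of operating leverage = $3,639,912.90 / $947,012.90 = 3.8436.
Operating income changes by 3.8436 × -24.4% = -93.8%.

-93.8%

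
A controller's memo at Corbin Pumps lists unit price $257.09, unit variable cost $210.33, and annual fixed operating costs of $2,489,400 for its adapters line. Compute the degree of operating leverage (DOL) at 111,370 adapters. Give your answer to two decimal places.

1.92

Total contribution margin = 111,370 × $46.76 = $5,207,661.20.
Subtracting fixed costs: EBIT = $5,207,661.20 − $2,489,400 = $2,718,261.20.
So DOL = total CM / EBIT = $5,207,661.20 / $2,718,261.20 = 1.9158.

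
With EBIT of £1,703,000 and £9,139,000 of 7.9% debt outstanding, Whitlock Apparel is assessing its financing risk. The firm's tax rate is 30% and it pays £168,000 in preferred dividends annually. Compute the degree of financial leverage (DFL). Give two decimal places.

Annual interest charges come to £721,981.00.
Pre-tax preferred-dividend burden = £168,000 ÷ (1 − 0.30) = £240,000.00.
DFL = EBIT ÷ [EBIT − I − D_p/(1−t)] = £1,703,000 ÷ [£1,703,000 − £721,981.00 − £240,000.00] = £1,703,000 ÷ £741,019.00 = 2.2982.

2.30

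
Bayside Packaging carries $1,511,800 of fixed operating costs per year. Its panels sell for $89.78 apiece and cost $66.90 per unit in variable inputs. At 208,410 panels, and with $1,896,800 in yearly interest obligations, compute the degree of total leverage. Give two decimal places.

3.51

Contribution at this volume is 208,410 × $22.88 = $4,768,420.80.
Operating income = contribution − fixed costs = $4,768,420.80 − $1,511,800 = $3,256,620.80. Interest = $1,896,800.00, so EBIT − I = $1,359,820.80.
Degree of total leverage = total CM / (EBIT − interest) = $4,768,420.80 / $1,359,820.80 = 3.5067.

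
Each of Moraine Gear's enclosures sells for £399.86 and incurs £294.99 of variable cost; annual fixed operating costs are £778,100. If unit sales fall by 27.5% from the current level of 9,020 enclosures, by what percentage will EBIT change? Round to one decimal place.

-155.0%

Contribution at this volume is 9,020 × £104.87 = £945,927.40.
EBIT = £945,927.40 − £778,100 = £167,827.40.
DOL = contribution ÷ EBIT = £945,927.40 ÷ £167,827.40 = 5.6363.
Operating income changes by 5.6363 × -27.5% = -155.0%.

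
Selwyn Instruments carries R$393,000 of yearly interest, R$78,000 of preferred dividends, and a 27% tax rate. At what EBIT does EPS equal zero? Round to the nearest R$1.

R$499,849

Preferred dividends are paid after tax, so their pre-tax equivalent is R$78,000 ÷ (1 − 0.27) = R$106,849.32.
Financial break-even EBIT = interest + D_p ÷ (1 − t) = R$393,000 + R$106,849.32 = R$499,849.32.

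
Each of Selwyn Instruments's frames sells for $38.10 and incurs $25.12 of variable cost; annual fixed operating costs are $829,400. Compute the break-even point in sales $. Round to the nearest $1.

Contribution margin per unit = $38.10 − $25.12 = $12.98, a CM ratio of $12.98 ÷ $38.10 = 0.3407.
Break-even sales = FC ÷ CM ratio = $829,400 × $38.10 / $12.98 = $2,434,525.

$2,434,525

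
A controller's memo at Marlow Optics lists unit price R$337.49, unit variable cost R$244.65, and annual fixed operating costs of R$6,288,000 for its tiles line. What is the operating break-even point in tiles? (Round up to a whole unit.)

Contribution margin per unit = R$337.49 − R$244.65 = R$92.84.
Units to break even: R$6,288,000 ÷ R$92.84 = 67,729.43, rounded up to 67,730.

67,730 tiles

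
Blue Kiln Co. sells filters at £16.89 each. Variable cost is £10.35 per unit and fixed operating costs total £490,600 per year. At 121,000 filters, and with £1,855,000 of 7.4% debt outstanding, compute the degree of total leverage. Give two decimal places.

4.84

Total contribution margin = 121,000 × £6.54 = £791,340.00.
Subtracting fixed costs: EBIT = £791,340.00 − £490,600 = £300,740.00. Interest = £137,270.00.
DOL = £791,340.00 ÷ £300,740.00 = 2.6313; DFL = £300,740.00 ÷ £163,470.00 = 1.8397.
DCL = DOL × DFL = 2.6313 × 1.8397 = 4.8408.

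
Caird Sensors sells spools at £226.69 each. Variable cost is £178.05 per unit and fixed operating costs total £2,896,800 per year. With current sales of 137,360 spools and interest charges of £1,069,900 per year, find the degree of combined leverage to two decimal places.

2.46

Total contribution margin = 137,360 × £48.64 = £6,681,190.40.
EBIT = £6,681,190.40 − £2,896,800 = £3,784,390.40. Interest = £1,069,900.00, so EBIT − I = £2,714,490.40.
DCL = contribution ÷ (EBIT − I) = £6,681,190.40 ÷ £2,714,490.40 = 2.4613.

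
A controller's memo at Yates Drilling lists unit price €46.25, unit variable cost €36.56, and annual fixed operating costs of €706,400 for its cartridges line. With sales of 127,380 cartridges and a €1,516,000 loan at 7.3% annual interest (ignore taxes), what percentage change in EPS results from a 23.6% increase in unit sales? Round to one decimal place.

Contribution at this volume is 127,380 × €9.69 = €1,234,312.20.
Operating income = contribution − fixed costs = €1,234,312.20 − €706,400 = €527,912.20.
Interest = €110,668.00, so EBIT − I = €417,244.20.
DCL = total CM / (EBIT − I) = €1,234,312.20 / €417,244.20 = 2.9582.
EPS therefore changes by 2.9582 × (+23.6%) = +69.8%.

+69.8%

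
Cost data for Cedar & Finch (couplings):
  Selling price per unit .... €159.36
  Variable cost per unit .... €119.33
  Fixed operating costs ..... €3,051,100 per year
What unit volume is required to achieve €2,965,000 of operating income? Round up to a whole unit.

Contribution margin per unit = €159.36 − €119.33 = €40.03.
Need Q such that Q × €40.03 − €3,051,100 = €2,965,000, i.e. Q = €6,016,100 / €40.03 = 150,289.78 → 150,290.

150,290 couplings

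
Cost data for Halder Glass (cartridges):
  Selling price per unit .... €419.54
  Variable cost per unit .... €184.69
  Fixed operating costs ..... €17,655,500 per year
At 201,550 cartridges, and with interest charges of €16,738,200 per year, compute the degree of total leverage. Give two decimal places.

3.66

At 201,550 units, contribution = 201,550 × €234.85 = €47,334,017.50.
Operating income = contribution − fixed costs = €47,334,017.50 − €17,655,500 = €29,678,517.50. Interest = €16,738,200.00, so EBIT − I = €12,940,317.50.
Degree of total leverage = total CM / (EBIT − interest) = €47,334,017.50 / €12,940,317.50 = 3.6579.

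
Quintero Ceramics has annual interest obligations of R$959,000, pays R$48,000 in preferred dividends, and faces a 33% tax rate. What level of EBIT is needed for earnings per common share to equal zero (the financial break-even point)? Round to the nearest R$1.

Preferred dividends are paid after tax, so their pre-tax equivalent is R$48,000 ÷ (1 − 0.33) = R$71,641.79.
Financial break-even EBIT = interest + D_p ÷ (1 − t) = R$959,000 + R$71,641.79 = R$1,030,641.79.

R$1,030,642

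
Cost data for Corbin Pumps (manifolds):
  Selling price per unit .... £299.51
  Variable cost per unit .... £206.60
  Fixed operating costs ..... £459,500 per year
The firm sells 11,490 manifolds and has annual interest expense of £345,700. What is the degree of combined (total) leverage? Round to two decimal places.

Contribution at this volume is 11,490 × £92.91 = £1,067,535.90.
Operating income = contribution − fixed costs = £1,067,535.90 − £459,500 = £608,035.90. Interest = £345,700.00, so EBIT − I = £262,335.90.
DCL = contribution ÷ (EBIT − I) = £1,067,535.90 ÷ £262,335.90 = 4.0693.

4.07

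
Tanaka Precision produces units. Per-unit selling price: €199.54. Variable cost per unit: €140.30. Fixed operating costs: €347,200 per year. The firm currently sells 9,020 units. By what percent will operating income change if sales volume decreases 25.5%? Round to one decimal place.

Contribution at this volume is 9,020 × €59.24 = €534,344.80.
EBIT = €534,344.80 − €347,200 = €187,144.80.
So DOL = total CM / EBIT = €534,344.80 / €187,144.80 = 2.8552.
Operating income changes by 2.8552 × -25.5% = -72.8%.

-72.8%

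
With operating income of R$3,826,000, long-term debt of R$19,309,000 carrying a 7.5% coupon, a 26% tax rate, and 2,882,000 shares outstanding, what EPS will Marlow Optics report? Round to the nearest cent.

Interest = R$1,448,175.00, so EBT = R$3,826,000 − R$1,448,175.00 = R$2,377,825.00.
After tax at 26%: net income = R$2,377,825.00 × 0.74 = R$1,759,590.50.
Per share: R$1,759,590.50 / 2,882,000 shares = R$0.61.

R$0.61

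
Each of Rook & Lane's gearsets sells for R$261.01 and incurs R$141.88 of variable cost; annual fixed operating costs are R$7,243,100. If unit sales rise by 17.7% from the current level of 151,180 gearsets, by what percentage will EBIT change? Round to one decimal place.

Contribution at this volume is 151,180 × R$119.13 = R$18,010,073.40.
EBIT = R$18,010,073.40 − R$7,243,100 = R$10,766,973.40.
DOL = contribution ÷ EBIT = R$18,010,073.40 ÷ R$10,766,973.40 = 1.6727.
Operating income changes by 1.6727 × +17.7% = +29.6%.

+29.6%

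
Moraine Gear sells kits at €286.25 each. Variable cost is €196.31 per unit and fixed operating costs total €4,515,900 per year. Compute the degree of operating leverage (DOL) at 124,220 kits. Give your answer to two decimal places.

1.68

At 124,220 units, contribution = 124,220 × €89.94 = €11,172,346.80.
Operating income = contribution − fixed costs = €11,172,346.80 − €4,515,900 = €6,656,446.80.
DOL = contribution ÷ EBIT = €11,172,346.80 ÷ €6,656,446.80 = 1.6784.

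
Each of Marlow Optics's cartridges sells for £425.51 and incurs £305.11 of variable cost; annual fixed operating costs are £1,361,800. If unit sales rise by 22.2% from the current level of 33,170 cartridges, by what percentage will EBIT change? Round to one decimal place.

Total contribution margin = 33,170 × £120.40 = £3,993,668.00.
Operating income = contribution − fixed costs = £3,993,668.00 − £1,361,800 = £2,631,868.00.
Degree of operating leverage = £3,993,668.00 / £2,631,868.00 = 1.5174.
%ΔEBIT = DOL × %ΔSales = 1.5174 × +22.2% = +33.7%.

+33.7%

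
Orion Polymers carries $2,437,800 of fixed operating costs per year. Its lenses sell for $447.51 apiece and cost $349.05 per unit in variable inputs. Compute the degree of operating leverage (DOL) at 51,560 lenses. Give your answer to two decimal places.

1.92

Total contribution margin = 51,560 × $98.46 = $5,076,597.60.
Subtracting fixed costs: EBIT = $5,076,597.60 − $2,437,800 = $2,638,797.60.
DOL = contribution ÷ EBIT = $5,076,597.60 ÷ $2,638,797.60 = 1.9238.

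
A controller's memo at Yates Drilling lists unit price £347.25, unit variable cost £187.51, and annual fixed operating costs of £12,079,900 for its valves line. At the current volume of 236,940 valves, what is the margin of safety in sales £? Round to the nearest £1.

Contribution margin per unit = £347.25 − £187.51 = £159.74. Break-even units = £12,079,900 ÷ £159.74 = 75,622.26; break-even revenue = 75,622.26 × £347.25 = £26,259,830.19.
Actual sales revenue = 236,940 × £347.25 = £82,277,415.00.
Margin of safety = £82,277,415.00 − £26,259,830.19 = £56,017,585.

£56,017,585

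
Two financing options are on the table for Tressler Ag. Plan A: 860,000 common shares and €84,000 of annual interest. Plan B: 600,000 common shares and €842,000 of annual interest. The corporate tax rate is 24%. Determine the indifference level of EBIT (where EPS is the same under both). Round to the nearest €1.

€2,591,231

At indifference, (EBIT − 84,000)(1 − t)/860,000 = (EBIT − 842,000)(1 − t)/600,000.
The (1 − t) factor cancels: (EBIT − 84,000) × 600,000 = (EBIT − 842,000) × 860,000.
Solving, EBIT = (842,000·860,000 − 84,000·600,000) / (860,000 − 600,000) = 673,720,000,000 / 260,000 = 2,591,230.77.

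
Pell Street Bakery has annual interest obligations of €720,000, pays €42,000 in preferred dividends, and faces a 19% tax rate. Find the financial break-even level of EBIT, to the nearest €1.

Grossing the preferred dividend up to pre-tax terms: €42,000 / (1 − 0.19) = €51,851.85.
Financial break-even EBIT = interest + D_p ÷ (1 − t) = €720,000 + €51,851.85 = €771,851.85.

€771,852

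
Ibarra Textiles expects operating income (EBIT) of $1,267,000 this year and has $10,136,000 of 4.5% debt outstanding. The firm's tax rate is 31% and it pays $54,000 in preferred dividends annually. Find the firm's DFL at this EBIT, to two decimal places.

Interest = $456,120.00.
Pre-tax preferred-dividend burden = $54,000 ÷ (1 − 0.31) = $78,260.87.
DFL = EBIT ÷ [EBIT − I − D_p/(1−t)] = $1,267,000 ÷ [$1,267,000 − $456,120.00 − $78,260.87] = $1,267,000 ÷ $732,619.13 = 1.7294.

1.73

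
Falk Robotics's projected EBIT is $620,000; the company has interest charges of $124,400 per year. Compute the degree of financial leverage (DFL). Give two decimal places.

1.25

Annual interest charges come to $124,400.00.
Degree of financial leverage = EBIT / (EBIT − interest) = $620,000 / $495,600.00 = 1.2510.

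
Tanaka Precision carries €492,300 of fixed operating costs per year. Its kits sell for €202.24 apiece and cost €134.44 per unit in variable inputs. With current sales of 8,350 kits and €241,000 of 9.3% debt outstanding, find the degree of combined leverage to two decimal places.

11.01

Contribution at this volume is 8,350 × €67.80 = €566,130.00.
Operating income = contribution − fixed costs = €566,130.00 − €492,300 = €73,830.00. Interest = €22,413.00, so EBIT − I = €51,417.00.
DCL = contribution ÷ (EBIT − I) = €566,130.00 ÷ €51,417.00 = 11.0106.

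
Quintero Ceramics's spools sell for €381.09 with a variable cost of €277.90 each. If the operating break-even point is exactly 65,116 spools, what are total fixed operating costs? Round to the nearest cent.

Unit CM = price − variable cost = €381.09 − €277.90 = €103.19.
Since BE = FC / CM, FC = 65,116 × €103.19 = €6,719,320.04.

€6,719,320.04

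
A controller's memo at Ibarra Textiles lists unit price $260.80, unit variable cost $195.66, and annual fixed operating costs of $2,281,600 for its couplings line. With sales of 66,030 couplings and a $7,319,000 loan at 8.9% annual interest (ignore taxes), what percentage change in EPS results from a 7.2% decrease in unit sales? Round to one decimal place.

Total contribution margin = 66,030 × $65.14 = $4,301,194.20.
Operating income = contribution − fixed costs = $4,301,194.20 − $2,281,600 = $2,019,594.20.
Interest = $651,391.00, so EBIT − I = $1,368,203.20.
Degree of combined leverage = contribution ÷ (EBIT − I) = $4,301,194.20 ÷ $1,368,203.20 = 3.1437.
%ΔEPS = DCL × %ΔSales = 3.1437 × -7.2% = -22.6%.

-22.6%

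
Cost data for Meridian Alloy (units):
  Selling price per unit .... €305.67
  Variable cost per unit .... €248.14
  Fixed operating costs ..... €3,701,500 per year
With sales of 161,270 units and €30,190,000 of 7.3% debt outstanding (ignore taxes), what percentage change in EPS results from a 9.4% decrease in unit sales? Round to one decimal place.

At 161,270 units, contribution = 161,270 × €57.53 = €9,277,863.10.
Subtracting fixed costs: EBIT = €9,277,863.10 − €3,701,500 = €5,576,363.10.
After interest of €2,203,870.00, pre-tax earnings = €3,372,493.10.
DCL = total CM / (EBIT − I) = €9,277,863.10 / €3,372,493.10 = 2.7510.
EPS therefore changes by 2.7510 × (-9.4%) = -25.9%.

-25.9%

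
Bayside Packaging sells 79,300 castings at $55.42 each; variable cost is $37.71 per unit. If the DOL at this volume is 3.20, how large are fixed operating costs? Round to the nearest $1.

$965,527

At 79,300 units, contribution = 79,300 × $17.71 = $1,404,403.00.
DOL = contribution / EBIT, so EBIT = $1,404,403.00 / 3.20 = $438,875.94.
And FC = contribution − EBIT = $1,404,403.00 − $438,875.94 = $965,527.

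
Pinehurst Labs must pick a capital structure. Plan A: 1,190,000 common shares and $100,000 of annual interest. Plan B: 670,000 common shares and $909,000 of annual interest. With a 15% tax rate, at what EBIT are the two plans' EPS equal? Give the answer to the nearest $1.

Set EPS_A = EPS_B: (EBIT − $100,000)(1 − 0.15) ÷ 1,190,000 = (EBIT − $909,000)(1 − 0.15) ÷ 670,000.
Cancelling (1 − t) and cross-multiplying: 670,000·(EBIT − 100,000) = 1,190,000·(EBIT − 909,000).
Solving, EBIT = (909,000·1,190,000 − 100,000·670,000) / (1,190,000 − 670,000) = 1,014,710,000,000 / 520,000 = 1,951,365.38.

$1,951,365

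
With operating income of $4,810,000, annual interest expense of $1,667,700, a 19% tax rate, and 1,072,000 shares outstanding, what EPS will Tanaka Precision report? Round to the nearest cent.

Pre-tax income = $4,810,000 − $1,667,700.00 = $3,142,300.00.
After tax at 19%: net income = $3,142,300.00 × 0.81 = $2,545,263.00.
EPS = $2,545,263.00 ÷ 1,072,000 = $2.37.

$2.37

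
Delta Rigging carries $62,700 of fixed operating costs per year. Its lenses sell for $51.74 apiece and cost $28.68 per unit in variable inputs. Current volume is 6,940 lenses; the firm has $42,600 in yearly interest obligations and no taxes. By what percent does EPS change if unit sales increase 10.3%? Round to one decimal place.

+30.1%

At 6,940 units, contribution = 6,940 × $23.06 = $160,036.40.
Operating income = contribution − fixed costs = $160,036.40 − $62,700 = $97,336.40.
Interest = $42,600.00, so EBIT − I = $54,736.40.
Degree of combined leverage = contribution ÷ (EBIT − I) = $160,036.40 ÷ $54,736.40 = 2.9238.
%ΔEPS = DCL × %ΔSales = 2.9238 × +10.3% = +30.1%.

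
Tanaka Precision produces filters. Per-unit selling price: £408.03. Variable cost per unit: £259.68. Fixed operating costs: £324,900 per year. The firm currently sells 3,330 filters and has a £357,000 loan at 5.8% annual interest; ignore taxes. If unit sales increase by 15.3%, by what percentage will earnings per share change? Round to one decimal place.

+50.9%

Contribution at this volume is 3,330 × £148.35 = £494,005.50.
Subtracting fixed costs: EBIT = £494,005.50 − £324,900 = £169,105.50.
After interest of £20,706.00, pre-tax earnings = £148,399.50.
DCL = total CM / (EBIT − I) = £494,005.50 / £148,399.50 = 3.3289.
%ΔEPS = DCL × %ΔSales = 3.3289 × +15.3% = +50.9%.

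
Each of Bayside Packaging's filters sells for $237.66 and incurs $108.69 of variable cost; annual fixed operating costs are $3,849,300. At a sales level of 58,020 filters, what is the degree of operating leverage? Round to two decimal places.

2.06

Total contribution margin = 58,020 × $128.97 = $7,482,839.40.
Subtracting fixed costs: EBIT = $7,482,839.40 − $3,849,300 = $3,633,539.40.
DOL = contribution ÷ EBIT = $7,482,839.40 ÷ $3,633,539.40 = 2.0594.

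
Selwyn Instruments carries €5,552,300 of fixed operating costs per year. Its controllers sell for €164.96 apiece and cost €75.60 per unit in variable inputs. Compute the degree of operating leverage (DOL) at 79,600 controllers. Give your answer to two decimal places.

4.56

Total contribution margin = 79,600 × €89.36 = €7,113,056.00.
Subtracting fixed costs: EBIT = €7,113,056.00 − €5,552,300 = €1,560,756.00.
So DOL = total CM / EBIT = €7,113,056.00 / €1,560,756.00 = 4.5574.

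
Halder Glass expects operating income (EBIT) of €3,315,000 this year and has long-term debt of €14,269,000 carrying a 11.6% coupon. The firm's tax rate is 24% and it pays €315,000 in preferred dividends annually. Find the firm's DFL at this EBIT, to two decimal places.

Interest = €1,655,204.00.
Preferred dividends grossed up pre-tax: €315,000 / (1 − 0.24) = €414,473.68.
DFL = EBIT ÷ [EBIT − I − D_p/(1−t)] = €3,315,000 ÷ [€3,315,000 − €1,655,204.00 − €414,473.68] = €3,315,000 ÷ €1,245,322.32 = 2.6620.

2.66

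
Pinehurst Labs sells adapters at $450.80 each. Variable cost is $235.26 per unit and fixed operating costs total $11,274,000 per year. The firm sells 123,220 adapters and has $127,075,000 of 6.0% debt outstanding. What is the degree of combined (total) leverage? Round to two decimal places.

Total contribution margin = 123,220 × $215.54 = $26,558,838.80.
Operating income = contribution − fixed costs = $26,558,838.80 − $11,274,000 = $15,284,838.80. Interest = $7,624,500.00.
DOL = $26,558,838.80 ÷ $15,284,838.80 = 1.7376; DFL = $15,284,838.80 ÷ $7,660,338.80 = 1.9953.
DCL = DOL × DFL = 1.7376 × 1.9953 = 3.4670.

3.47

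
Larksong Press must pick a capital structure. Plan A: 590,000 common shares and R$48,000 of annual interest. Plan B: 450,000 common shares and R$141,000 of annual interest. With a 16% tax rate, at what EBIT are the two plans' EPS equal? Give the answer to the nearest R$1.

R$439,929

At indifference, (EBIT − 48,000)(1 − t)/590,000 = (EBIT − 141,000)(1 − t)/450,000.
Cancelling (1 − t) and cross-multiplying: 450,000·(EBIT − 48,000) = 590,000·(EBIT − 141,000).
Solving, EBIT = (141,000·590,000 − 48,000·450,000) / (590,000 − 450,000) = 61,590,000,000 / 140,000 = 439,928.57.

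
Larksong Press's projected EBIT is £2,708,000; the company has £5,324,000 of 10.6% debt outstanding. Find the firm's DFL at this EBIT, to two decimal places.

Annual interest charges come to £564,344.00.
DFL = EBIT ÷ (EBIT − I) = £2,708,000 ÷ (£2,708,000 − £564,344.00) = £2,708,000 ÷ £2,143,656.00 = 1.2633.

1.26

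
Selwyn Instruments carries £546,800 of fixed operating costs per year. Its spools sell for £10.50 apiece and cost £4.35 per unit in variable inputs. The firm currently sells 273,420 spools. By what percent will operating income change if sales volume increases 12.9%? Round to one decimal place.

At 273,420 units, contribution = 273,420 × £6.15 = £1,681,533.00.
Operating income = contribution − fixed costs = £1,681,533.00 − £546,800 = £1,134,733.00.
Degree of operating leverage = £1,681,533.00 / £1,134,733.00 = 1.4819.
So EBIT moves 1.4819 × (+12.9%) = +19.1%.

+19.1%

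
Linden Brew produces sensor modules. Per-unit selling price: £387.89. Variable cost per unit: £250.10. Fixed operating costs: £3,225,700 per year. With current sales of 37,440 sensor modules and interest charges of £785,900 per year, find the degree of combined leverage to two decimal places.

At 37,440 units, contribution = 37,440 × £137.79 = £5,158,857.60.
Operating income = contribution − fixed costs = £5,158,857.60 − £3,225,700 = £1,933,157.60. Interest = £785,900.00.
DOL = £5,158,857.60 ÷ £1,933,157.60 = 2.6686; DFL = £1,933,157.60 ÷ £1,147,257.60 = 1.6850.
Combined leverage = 2.6686 × 1.6850 = 4.4966.

4.50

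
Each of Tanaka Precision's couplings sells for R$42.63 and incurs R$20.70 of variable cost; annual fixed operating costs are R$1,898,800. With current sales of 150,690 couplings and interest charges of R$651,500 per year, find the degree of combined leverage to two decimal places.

4.38

Contribution at this volume is 150,690 × R$21.93 = R$3,304,631.70.
Operating income = contribution − fixed costs = R$3,304,631.70 − R$1,898,800 = R$1,405,831.70. Interest = R$651,500.00.
DOL = R$3,304,631.70 ÷ R$1,405,831.70 = 2.3507; DFL = R$1,405,831.70 ÷ R$754,331.70 = 1.8637.
Combined leverage = 2.3507 × 1.8637 = 4.3810.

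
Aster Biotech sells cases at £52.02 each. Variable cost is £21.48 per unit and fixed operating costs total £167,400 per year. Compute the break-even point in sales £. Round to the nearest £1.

£285,139

Contribution margin per unit = £52.02 − £21.48 = £30.54, a CM ratio of £30.54 ÷ £52.02 = 0.5871.
Break-even sales = FC ÷ CM ratio = £167,400 × £52.02 / £30.54 = £285,139.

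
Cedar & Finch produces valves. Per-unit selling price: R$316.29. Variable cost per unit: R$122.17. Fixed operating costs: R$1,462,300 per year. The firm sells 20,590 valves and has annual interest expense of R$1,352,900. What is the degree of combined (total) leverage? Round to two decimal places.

Contribution at this volume is 20,590 × R$194.12 = R$3,996,930.80.
Operating income = contribution − fixed costs = R$3,996,930.80 − R$1,462,300 = R$2,534,630.80. Interest = R$1,352,900.00.
DOL = R$3,996,930.80 ÷ R$2,534,630.80 = 1.5769; DFL = R$2,534,630.80 ÷ R$1,181,730.80 = 2.1448.
Combined leverage = 1.5769 × 2.1448 = 3.3821.

3.38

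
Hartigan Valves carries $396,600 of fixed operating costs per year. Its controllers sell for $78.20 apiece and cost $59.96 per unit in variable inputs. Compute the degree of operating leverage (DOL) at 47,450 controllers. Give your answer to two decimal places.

At 47,450 units, contribution = 47,450 × $18.24 = $865,488.00.
Operating income = contribution − fixed costs = $865,488.00 − $396,600 = $468,888.00.
Degree of operating leverage = $865,488.00 / $468,888.00 = 1.8458.

1.85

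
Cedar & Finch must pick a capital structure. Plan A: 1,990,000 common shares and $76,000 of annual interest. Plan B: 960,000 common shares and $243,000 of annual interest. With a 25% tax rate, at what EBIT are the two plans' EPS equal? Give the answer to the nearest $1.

Set EPS_A = EPS_B: (EBIT − $76,000)(1 − 0.25) ÷ 1,990,000 = (EBIT − $243,000)(1 − 0.25) ÷ 960,000.
The (1 − t) factor cancels: (EBIT − 76,000) × 960,000 = (EBIT − 243,000) × 1,990,000.
EBIT × (1,990,000 − 960,000) = 243,000 × 1,990,000 − 76,000 × 960,000 = 410,610,000,000, so EBIT = 410,610,000,000 ÷ 1,030,000 = 398,650.49.

$398,650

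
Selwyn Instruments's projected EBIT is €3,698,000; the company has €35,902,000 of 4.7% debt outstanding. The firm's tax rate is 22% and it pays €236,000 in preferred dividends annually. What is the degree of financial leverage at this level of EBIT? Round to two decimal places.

Annual interest charges come to €1,687,394.00.
Preferred dividends grossed up pre-tax: €236,000 / (1 − 0.22) = €302,564.10.
DFL = EBIT ÷ [EBIT − I − D_p/(1−t)] = €3,698,000 ÷ [€3,698,000 − €1,687,394.00 − €302,564.10] = €3,698,000 ÷ €1,708,041.90 = 2.1651.

2.17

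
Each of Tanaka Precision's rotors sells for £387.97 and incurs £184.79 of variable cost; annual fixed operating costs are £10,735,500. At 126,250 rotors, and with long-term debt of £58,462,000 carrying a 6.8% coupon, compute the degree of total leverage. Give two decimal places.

Contribution at this volume is 126,250 × £203.18 = £25,651,475.00.
Subtracting fixed costs: EBIT = £25,651,475.00 − £10,735,500 = £14,915,975.00. Interest = £3,975,416.00.
DOL = £25,651,475.00 ÷ £14,915,975.00 = 1.7197; DFL = £14,915,975.00 ÷ £10,940,559.00 = 1.3634.
Combined leverage = 1.7197 × 1.3634 = 2.3446.

2.34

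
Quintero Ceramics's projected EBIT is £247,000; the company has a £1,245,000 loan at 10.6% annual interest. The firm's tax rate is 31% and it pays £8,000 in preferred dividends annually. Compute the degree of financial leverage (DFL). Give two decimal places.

Interest = £131,970.00.
Pre-tax preferred-dividend burden = £8,000 ÷ (1 − 0.31) = £11,594.20.
DFL = EBIT ÷ [EBIT − I − D_p/(1−t)] = £247,000 ÷ [£247,000 − £131,970.00 − £11,594.20] = £247,000 ÷ £103,435.80 = 2.3880.

2.39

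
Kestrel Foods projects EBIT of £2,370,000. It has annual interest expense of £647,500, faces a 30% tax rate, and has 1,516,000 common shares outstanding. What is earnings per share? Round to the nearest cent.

Interest = £647,500.00, so EBT = £2,370,000 − £647,500.00 = £1,722,500.00.
After tax at 30%: net income = £1,722,500.00 × 0.70 = £1,205,750.00.
EPS = £1,205,750.00 ÷ 1,516,000 = £0.80.

£0.80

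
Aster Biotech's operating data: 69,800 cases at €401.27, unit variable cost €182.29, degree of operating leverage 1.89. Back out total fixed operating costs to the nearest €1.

€7,197,606

Contribution at this volume is 69,800 × €218.98 = €15,284,804.00.
DOL = contribution / EBIT, so EBIT = €15,284,804.00 / 1.89 = €8,087,197.88.
And FC = contribution − EBIT = €15,284,804.00 − €8,087,197.88 = €7,197,606.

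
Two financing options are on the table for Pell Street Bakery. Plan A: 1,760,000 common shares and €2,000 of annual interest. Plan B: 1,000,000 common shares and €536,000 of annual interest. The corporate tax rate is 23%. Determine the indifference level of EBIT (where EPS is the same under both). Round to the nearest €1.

€1,238,632

At indifference, (EBIT − 2,000)(1 − t)/1,760,000 = (EBIT − 536,000)(1 − t)/1,000,000.
The (1 − t) factor cancels: (EBIT − 2,000) × 1,000,000 = (EBIT − 536,000) × 1,760,000.
EBIT × (1,760,000 − 1,000,000) = 536,000 × 1,760,000 − 2,000 × 1,000,000 = 941,360,000,000, so EBIT = 941,360,000,000 ÷ 760,000 = 1,238,631.58.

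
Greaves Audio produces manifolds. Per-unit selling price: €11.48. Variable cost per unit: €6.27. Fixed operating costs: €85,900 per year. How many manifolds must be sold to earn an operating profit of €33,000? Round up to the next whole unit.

22,822 manifolds

Unit CM = price − variable cost = €11.48 − €6.27 = €5.21.
Need Q such that Q × €5.21 − €85,900 = €33,000, i.e. Q = €118,900 / €5.21 = 22,821.50 → 22,822.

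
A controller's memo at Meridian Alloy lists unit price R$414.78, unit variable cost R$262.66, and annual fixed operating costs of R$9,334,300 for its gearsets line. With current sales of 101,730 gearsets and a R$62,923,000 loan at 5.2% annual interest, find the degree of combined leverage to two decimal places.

Total contribution margin = 101,730 × R$152.12 = R$15,475,167.60.
Subtracting fixed costs: EBIT = R$15,475,167.60 − R$9,334,300 = R$6,140,867.60. Interest = R$3,271,996.00.
DOL = R$15,475,167.60 ÷ R$6,140,867.60 = 2.5200; DFL = R$6,140,867.60 ÷ R$2,868,871.60 = 2.1405.
Combined leverage = 2.5200 × 2.1405 = 5.3941.

5.39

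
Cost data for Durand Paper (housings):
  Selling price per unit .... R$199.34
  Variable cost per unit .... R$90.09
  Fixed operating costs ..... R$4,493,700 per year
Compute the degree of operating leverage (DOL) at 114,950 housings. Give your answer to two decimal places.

1.56

Total contribution margin = 114,950 × R$109.25 = R$12,558,287.50.
EBIT = R$12,558,287.50 − R$4,493,700 = R$8,064,587.50.
So DOL = total CM / EBIT = R$12,558,287.50 / R$8,064,587.50 = 1.5572.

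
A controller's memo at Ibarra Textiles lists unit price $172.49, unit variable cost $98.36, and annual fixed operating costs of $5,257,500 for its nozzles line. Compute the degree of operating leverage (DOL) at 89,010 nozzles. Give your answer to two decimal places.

4.92

At 89,010 units, contribution = 89,010 × $74.13 = $6,598,311.30.
Subtracting fixed costs: EBIT = $6,598,311.30 − $5,257,500 = $1,340,811.30.
So DOL = total CM / EBIT = $6,598,311.30 / $1,340,811.30 = 4.9211.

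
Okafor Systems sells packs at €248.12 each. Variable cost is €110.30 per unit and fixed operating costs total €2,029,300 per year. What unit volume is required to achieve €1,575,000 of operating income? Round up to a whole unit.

26,153 packs

Unit CM = price − variable cost = €248.12 − €110.30 = €137.82.
Need Q such that Q × €137.82 − €2,029,300 = €1,575,000, i.e. Q = €3,604,300 / €137.82 = 26,152.23 → 26,153.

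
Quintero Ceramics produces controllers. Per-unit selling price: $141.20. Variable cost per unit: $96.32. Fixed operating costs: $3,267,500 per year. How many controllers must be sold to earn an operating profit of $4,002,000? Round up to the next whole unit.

161,977 controllers

Unit CM = price − variable cost = $141.20 − $96.32 = $44.88.
Required volume = (fixed costs + target profit) ÷ CM = ($3,267,500 + $4,002,000) ÷ $44.88 = 161,976.38, so 161,977 controllers.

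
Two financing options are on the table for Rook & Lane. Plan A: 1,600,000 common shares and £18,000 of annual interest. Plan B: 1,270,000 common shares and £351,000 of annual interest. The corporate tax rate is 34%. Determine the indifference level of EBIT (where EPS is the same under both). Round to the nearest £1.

Set EPS_A = EPS_B: (EBIT − £18,000)(1 − 0.34) ÷ 1,600,000 = (EBIT − £351,000)(1 − 0.34) ÷ 1,270,000.
The (1 − t) factor cancels: (EBIT − 18,000) × 1,270,000 = (EBIT − 351,000) × 1,600,000.
EBIT × (1,600,000 − 1,270,000) = 351,000 × 1,600,000 − 18,000 × 1,270,000 = 538,740,000,000, so EBIT = 538,740,000,000 ÷ 330,000 = 1,632,545.45.

£1,632,545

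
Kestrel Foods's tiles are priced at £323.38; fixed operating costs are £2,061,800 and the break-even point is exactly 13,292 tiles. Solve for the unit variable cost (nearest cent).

£168.26

At break-even, FC = Q × (P − VC), so P − VC = £2,061,800 ÷ 13,292 = £155.1159.
Variable cost per unit = £323.38 − £155.1159 = £168.26.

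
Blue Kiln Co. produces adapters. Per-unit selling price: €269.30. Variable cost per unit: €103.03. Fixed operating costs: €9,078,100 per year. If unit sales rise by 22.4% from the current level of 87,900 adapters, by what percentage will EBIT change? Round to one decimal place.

+59.1%

Total contribution margin = 87,900 × €166.27 = €14,615,133.00.
Subtracting fixed costs: EBIT = €14,615,133.00 − €9,078,100 = €5,537,033.00.
Degree of operating leverage = €14,615,133.00 / €5,537,033.00 = 2.6395.
Operating income changes by 2.6395 × +22.4% = +59.1%.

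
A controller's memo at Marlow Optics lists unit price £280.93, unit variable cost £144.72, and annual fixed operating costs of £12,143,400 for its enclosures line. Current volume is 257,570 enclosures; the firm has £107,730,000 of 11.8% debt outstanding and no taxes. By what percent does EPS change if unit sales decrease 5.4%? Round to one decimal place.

-18.5%

At 257,570 units, contribution = 257,570 × £136.21 = £35,083,609.70.
EBIT = £35,083,609.70 − £12,143,400 = £22,940,209.70.
After interest of £12,712,140.00, pre-tax earnings = £10,228,069.70.
Degree of combined leverage = contribution ÷ (EBIT − I) = £35,083,609.70 ÷ £10,228,069.70 = 3.4301.
%ΔEPS = DCL × %ΔSales = 3.4301 × -5.4% = -18.5%.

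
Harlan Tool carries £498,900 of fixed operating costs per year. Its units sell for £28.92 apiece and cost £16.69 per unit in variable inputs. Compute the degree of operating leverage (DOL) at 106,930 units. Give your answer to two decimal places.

Total contribution margin = 106,930 × £12.23 = £1,307,753.90.
Subtracting fixed costs: EBIT = £1,307,753.90 − £498,900 = £808,853.90.
DOL = contribution ÷ EBIT = £1,307,753.90 ÷ £808,853.90 = 1.6168.

1.62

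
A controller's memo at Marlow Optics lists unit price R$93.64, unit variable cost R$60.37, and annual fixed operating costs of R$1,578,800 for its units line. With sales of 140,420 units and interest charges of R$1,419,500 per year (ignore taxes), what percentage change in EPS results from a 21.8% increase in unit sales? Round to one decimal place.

Contribution at this volume is 140,420 × R$33.27 = R$4,671,773.40.
Operating income = contribution − fixed costs = R$4,671,773.40 − R$1,578,800 = R$3,092,973.40.
Interest = R$1,419,500.00, so EBIT − I = R$1,673,473.40.
Degree of combined leverage = contribution ÷ (EBIT − I) = R$4,671,773.40 ÷ R$1,673,473.40 = 2.7917.
EPS therefore changes by 2.7917 × (+21.8%) = +60.9%.

+60.9%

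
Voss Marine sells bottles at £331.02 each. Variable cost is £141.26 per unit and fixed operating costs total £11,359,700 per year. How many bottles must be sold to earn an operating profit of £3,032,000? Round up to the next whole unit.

75,842 bottles

Each unit contributes £331.02 − £141.26 = £189.76.
Units = (FC + target) / CM = (£11,359,700 + £3,032,000) / £189.76 = 75,841.59, so 75,842 bottles.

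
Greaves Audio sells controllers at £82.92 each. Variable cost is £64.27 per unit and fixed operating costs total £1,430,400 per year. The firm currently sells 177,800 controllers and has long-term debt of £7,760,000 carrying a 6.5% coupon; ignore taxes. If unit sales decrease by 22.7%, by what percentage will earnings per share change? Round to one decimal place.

At 177,800 units, contribution = 177,800 × £18.65 = £3,315,970.00.
EBIT = £3,315,970.00 − £1,430,400 = £1,885,570.00.
Interest = £504,400.00, so EBIT − I = £1,381,170.00.
DCL = total CM / (EBIT − I) = £3,315,970.00 / £1,381,170.00 = 2.4008.
%ΔEPS = DCL × %ΔSales = 2.4008 × -22.7% = -54.5%.

-54.5%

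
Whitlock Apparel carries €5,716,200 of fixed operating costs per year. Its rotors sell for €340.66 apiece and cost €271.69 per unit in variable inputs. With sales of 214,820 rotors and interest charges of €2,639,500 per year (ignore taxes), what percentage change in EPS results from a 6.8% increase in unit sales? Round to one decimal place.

+15.6%

Total contribution margin = 214,820 × €68.97 = €14,816,135.40.
EBIT = €14,816,135.40 − €5,716,200 = €9,099,935.40.
After interest of €2,639,500.00, pre-tax earnings = €6,460,435.40.
DCL = total CM / (EBIT − I) = €14,816,135.40 / €6,460,435.40 = 2.2934.
EPS therefore changes by 2.2934 × (+6.8%) = +15.6%.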